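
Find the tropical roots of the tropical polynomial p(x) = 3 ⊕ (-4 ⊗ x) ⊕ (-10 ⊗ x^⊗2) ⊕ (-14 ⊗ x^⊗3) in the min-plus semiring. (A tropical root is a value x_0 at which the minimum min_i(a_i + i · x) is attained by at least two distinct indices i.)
Roots: {4, 6, 7}

Each tropical root is a break point of the lower envelope of the lines y = a_i + i · x (there are 4 lines, with slopes 0, 1, ..., 3). Only the lines that attain the minimum somewhere contribute to roots; other lines are dominated. Here the surviving (envelope) indices are i = 3, i = 2, i = 1, i = 0.
Intersections between consecutive envelope lines give the roots: for adjacent envelope indices i < j the intersection is x = (a_i − a_j) / (j − i). Reading off the sorted break points: {4, 6, 7}.
Verification: at each break x_0, at least two indices attain the minimum of min_i(a_i + i · x_0).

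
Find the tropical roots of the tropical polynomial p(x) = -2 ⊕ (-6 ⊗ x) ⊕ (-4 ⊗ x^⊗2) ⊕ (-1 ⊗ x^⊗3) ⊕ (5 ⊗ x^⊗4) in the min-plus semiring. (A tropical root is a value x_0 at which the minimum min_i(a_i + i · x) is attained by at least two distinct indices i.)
Roots: {-6, -3, -2, 4}

Each tropical root is a break point of the lower envelope of the lines y = a_i + i · x (there are 5 lines, with slopes 0, 1, ..., 4). Only the lines that attain the minimum somewhere contribute to roots; other lines are dominated. Here the surviving (envelope) indices are i = 4, i = 3, i = 2, i = 1, i = 0.
Intersections between consecutive envelope lines give the roots: for adjacent envelope indices i < j the intersection is x = (a_i − a_j) / (j − i). Reading off the sorted break points: {-6, -3, -2, 4}.
Verification: at each break x_0, at least two indices attain the minimum of min_i(a_i + i · x_0).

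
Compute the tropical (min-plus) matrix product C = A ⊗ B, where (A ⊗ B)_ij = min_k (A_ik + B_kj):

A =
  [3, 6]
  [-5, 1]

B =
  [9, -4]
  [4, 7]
A ⊗ B =
  [10, -1]
  [4, -9]

Apply the min-plus product entry-by-entry:
  C[0][0] = min over k of (A[0][0] + B[0][0] = 3 + 9 = 12, A[0][1] + B[1][0] = 6 + 4 = 10) = 10 (attained at k = 1)
  C[0][1] = min over k of (A[0][0] + B[0][1] = 3 + -4 = -1, A[0][1] + B[1][1] = 6 + 7 = 13) = -1 (attained at k = 0)
  C[1][0] = min over k of (A[1][0] + B[0][0] = -5 + 9 = 4, A[1][1] + B[1][0] = 1 + 4 = 5) = 4 (attained at k = 0)
  C[1][1] = min over k of (A[1][0] + B[0][1] = -5 + -4 = -9, A[1][1] + B[1][1] = 1 + 7 = 8) = -9 (attained at k = 0)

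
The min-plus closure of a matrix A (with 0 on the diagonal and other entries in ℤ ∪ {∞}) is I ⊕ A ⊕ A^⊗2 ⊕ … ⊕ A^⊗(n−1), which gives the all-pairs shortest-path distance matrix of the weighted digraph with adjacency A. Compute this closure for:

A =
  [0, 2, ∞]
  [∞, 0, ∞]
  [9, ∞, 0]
Closure =
  [0, 2, ∞]
  [∞, 0, ∞]
  [9, 11, 0]

This is the Floyd-Warshall all-pairs shortest-path computation. For each intermediate vertex k = 0, 1, …, 2, update dist[i][j] ← min(dist[i][j], dist[i][k] + dist[k][j]). The final matrix gives, for each (i, j), the minimum total weight of any directed path from i to j (possibly empty when i = j).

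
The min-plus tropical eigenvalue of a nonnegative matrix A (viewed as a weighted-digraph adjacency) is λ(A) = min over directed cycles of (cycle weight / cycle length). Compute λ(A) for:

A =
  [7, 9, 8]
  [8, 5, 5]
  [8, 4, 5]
λ(A) = 9/2

Enumerate directed cycles and compute their means (weight / length). Sample:
  cycle 0 → 0: weight = 7, length = 1, mean = 7/1 ≈ 7.000
  cycle 1 → 1: weight = 5, length = 1, mean = 5/1 ≈ 5.000
  cycle 2 → 2: weight = 5, length = 1, mean = 5/1 ≈ 5.000
  cycle 0 → 1 → 0: weight = 17, length = 2, mean = 17/2 ≈ 8.500
  cycle 0 → 2 → 0: weight = 16, length = 2, mean = 16/2 ≈ 8.000
  cycle 1 → 0 → 1: weight = 17, length = 2, mean = 17/2 ≈ 8.500
Minimum mean = 4.500, attained e.g. along the cycle 1 → 2 → 1 with weight 9 and length 2. So λ(A) = 9/2 = 9/2.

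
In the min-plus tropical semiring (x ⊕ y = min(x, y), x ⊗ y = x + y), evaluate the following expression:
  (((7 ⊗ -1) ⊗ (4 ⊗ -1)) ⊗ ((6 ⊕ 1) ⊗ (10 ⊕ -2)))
(((7 ⊗ -1) ⊗ (4 ⊗ -1)) ⊗ ((6 ⊕ 1) ⊗ (10 ⊕ -2))) = 8

Expand innermost to outermost. Recall ⊕ takes the minimum of its arguments and ⊗ takes their sum. Working out the expression (((7 ⊗ -1) ⊗ (4 ⊗ -1)) ⊗ ((6 ⊕ 1) ⊗ (10 ⊕ -2))) gives 8.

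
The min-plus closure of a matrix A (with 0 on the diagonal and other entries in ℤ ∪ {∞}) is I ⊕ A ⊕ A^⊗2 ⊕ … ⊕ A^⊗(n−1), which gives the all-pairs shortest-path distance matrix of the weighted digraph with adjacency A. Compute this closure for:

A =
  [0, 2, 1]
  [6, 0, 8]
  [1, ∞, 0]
Closure =
  [0, 2, 1]
  [6, 0, 7]
  [1, 3, 0]

This is the Floyd-Warshall all-pairs shortest-path computation. For each intermediate vertex k = 0, 1, …, 2, update dist[i][j] ← min(dist[i][j], dist[i][k] + dist[k][j]). The final matrix gives, for each (i, j), the minimum total weight of any directed path from i to j (possibly empty when i = j).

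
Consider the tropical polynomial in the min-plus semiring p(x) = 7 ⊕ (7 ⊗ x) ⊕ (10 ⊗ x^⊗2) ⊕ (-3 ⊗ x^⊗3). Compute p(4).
p(4) = 7

A tropical monomial a ⊗ x^⊗i evaluates to a + i · x. Evaluating each term at x = 4:
  Term 0 contributes 7 + 0 · 4 = 7
  Term 1 contributes 7 + 1 · 4 = 11
  Term 2 contributes 10 + 2 · 4 = 18
  Term 3 contributes -3 + 3 · 4 = 9
p(4) = ⊕ of these = min[7, 11, 18, 9] = 7.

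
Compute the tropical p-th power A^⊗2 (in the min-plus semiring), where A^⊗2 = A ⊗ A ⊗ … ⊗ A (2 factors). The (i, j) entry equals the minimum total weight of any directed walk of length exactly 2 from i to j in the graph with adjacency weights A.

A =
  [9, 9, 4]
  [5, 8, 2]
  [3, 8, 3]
A^⊗2 =
  [7, 12, 7]
  [5, 10, 5]
  [6, 11, 6]

Each entry (A^⊗2)_ij equals the minimum over all length-2 walks i = v_0 → v_1 → … → v_2 = j of Σ_t A[v_t][v_{t+1}]. For example, for (i, j) = (0, 2) we minimise over 3 possible intermediate vertex sequences; the minimum is 7, attained along the walk 0 → 2 → 2.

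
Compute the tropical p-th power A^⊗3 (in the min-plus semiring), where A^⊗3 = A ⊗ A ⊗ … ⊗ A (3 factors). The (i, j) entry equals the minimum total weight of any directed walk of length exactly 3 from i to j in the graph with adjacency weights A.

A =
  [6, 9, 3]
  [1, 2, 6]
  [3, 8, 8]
A^⊗3 =
  [12, 13, 9]
  [5, 6, 6]
  [9, 12, 12]

Each entry (A^⊗3)_ij equals the minimum over all length-3 walks i = v_0 → v_1 → … → v_3 = j of Σ_t A[v_t][v_{t+1}]. For example, for (i, j) = (0, 2) we minimise over 9 possible intermediate vertex sequences; the minimum is 9, attained along the walk 0 → 2 → 0 → 2.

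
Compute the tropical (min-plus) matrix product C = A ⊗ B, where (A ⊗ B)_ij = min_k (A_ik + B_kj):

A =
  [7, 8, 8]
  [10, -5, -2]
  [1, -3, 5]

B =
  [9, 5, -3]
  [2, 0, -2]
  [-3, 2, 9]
A ⊗ B =
  [5, 8, 4]
  [-5, -5, -7]
  [-1, -3, -5]

Apply the min-plus product entry-by-entry:
  C[0][0] = min over k of (A[0][0] + B[0][0] = 7 + 9 = 16, A[0][1] + B[1][0] = 8 + 2 = 10, A[0][2] + B[2][0] = 8 + -3 = 5) = 5 (attained at k = 2)
  C[0][1] = min over k of (A[0][0] + B[0][1] = 7 + 5 = 12, A[0][1] + B[1][1] = 8 + 0 = 8, A[0][2] + B[2][1] = 8 + 2 = 10) = 8 (attained at k = 1)
  C[0][2] = min over k of (A[0][0] + B[0][2] = 7 + -3 = 4, A[0][1] + B[1][2] = 8 + -2 = 6, A[0][2] + B[2][2] = 8 + 9 = 17) = 4 (attained at k = 0)
  C[1][0] = min over k of (A[1][0] + B[0][0] = 10 + 9 = 19, A[1][1] + B[1][0] = -5 + 2 = -3, A[1][2] + B[2][0] = -2 + -3 = -5) = -5 (attained at k = 2)
  C[1][1] = min over k of (A[1][0] + B[0][1] = 10 + 5 = 15, A[1][1] + B[1][1] = -5 + 0 = -5, A[1][2] + B[2][1] = -2 + 2 = 0) = -5 (attained at k = 1)
  C[1][2] = min over k of (A[1][0] + B[0][2] = 10 + -3 = 7, A[1][1] + B[1][2] = -5 + -2 = -7, A[1][2] + B[2][2] = -2 + 9 = 7) = -7 (attained at k = 1)
  C[2][0] = min over k of (A[2][0] + B[0][0] = 1 + 9 = 10, A[2][1] + B[1][0] = -3 + 2 = -1, A[2][2] + B[2][0] = 5 + -3 = 2) = -1 (attained at k = 1)
  C[2][1] = min over k of (A[2][0] + B[0][1] = 1 + 5 = 6, A[2][1] + B[1][1] = -3 + 0 = -3, A[2][2] + B[2][1] = 5 + 2 = 7) = -3 (attained at k = 1)
  C[2][2] = min over k of (A[2][0] + B[0][2] = 1 + -3 = -2, A[2][1] + B[1][2] = -3 + -2 = -5, A[2][2] + B[2][2] = 5 + 9 = 14) = -5 (attained at k = 1)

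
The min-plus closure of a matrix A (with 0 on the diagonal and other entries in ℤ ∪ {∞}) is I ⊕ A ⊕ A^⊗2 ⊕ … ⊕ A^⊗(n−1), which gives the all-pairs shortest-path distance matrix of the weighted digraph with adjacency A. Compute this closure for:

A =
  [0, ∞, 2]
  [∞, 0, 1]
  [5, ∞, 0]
Closure =
  [0, ∞, 2]
  [6, 0, 1]
  [5, ∞, 0]

This is the Floyd-Warshall all-pairs shortest-path computation. For each intermediate vertex k = 0, 1, …, 2, update dist[i][j] ← min(dist[i][j], dist[i][k] + dist[k][j]). The final matrix gives, for each (i, j), the minimum total weight of any directed path from i to j (possibly empty when i = j).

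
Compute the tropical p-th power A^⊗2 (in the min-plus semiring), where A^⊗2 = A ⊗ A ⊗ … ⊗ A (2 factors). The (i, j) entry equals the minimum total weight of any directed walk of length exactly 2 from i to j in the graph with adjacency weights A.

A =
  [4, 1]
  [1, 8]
A^⊗2 =
  [2, 5]
  [5, 2]

Each entry (A^⊗2)_ij equals the minimum over all length-2 walks i = v_0 → v_1 → … → v_2 = j of Σ_t A[v_t][v_{t+1}]. For example, for (i, j) = (0, 1) we minimise over 2 possible intermediate vertex sequences; the minimum is 5, attained along the walk 0 → 0 → 1.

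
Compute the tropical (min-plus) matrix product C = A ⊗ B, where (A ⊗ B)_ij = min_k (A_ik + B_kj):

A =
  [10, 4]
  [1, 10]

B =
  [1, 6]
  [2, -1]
A ⊗ B =
  [6, 3]
  [2, 7]

Apply the min-plus product entry-by-entry:
  C[0][0] = min over k of (A[0][0] + B[0][0] = 10 + 1 = 11, A[0][1] + B[1][0] = 4 + 2 = 6) = 6 (attained at k = 1)
  C[0][1] = min over k of (A[0][0] + B[0][1] = 10 + 6 = 16, A[0][1] + B[1][1] = 4 + -1 = 3) = 3 (attained at k = 1)
  C[1][0] = min over k of (A[1][0] + B[0][0] = 1 + 1 = 2, A[1][1] + B[1][0] = 10 + 2 = 12) = 2 (attained at k = 0)
  C[1][1] = min over k of (A[1][0] + B[0][1] = 1 + 6 = 7, A[1][1] + B[1][1] = 10 + -1 = 9) = 7 (attained at k = 0)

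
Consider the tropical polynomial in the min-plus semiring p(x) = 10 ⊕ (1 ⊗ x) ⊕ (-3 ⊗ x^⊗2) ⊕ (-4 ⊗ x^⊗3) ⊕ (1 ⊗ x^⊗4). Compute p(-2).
p(-2) = -10

A tropical monomial a ⊗ x^⊗i evaluates to a + i · x. Evaluating each term at x = -2:
  Term 0 contributes 10 + 0 · -2 = 10
  Term 1 contributes 1 + 1 · -2 = -1
  Term 2 contributes -3 + 2 · -2 = -7
  Term 3 contributes -4 + 3 · -2 = -10
  Term 4 contributes 1 + 4 · -2 = -7
p(-2) = ⊕ of these = min[10, -1, -7, -10, -7] = -10.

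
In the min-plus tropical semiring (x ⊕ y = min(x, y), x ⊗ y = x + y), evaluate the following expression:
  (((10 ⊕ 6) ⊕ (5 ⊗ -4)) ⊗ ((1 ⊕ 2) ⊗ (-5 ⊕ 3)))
(((10 ⊕ 6) ⊕ (5 ⊗ -4)) ⊗ ((1 ⊕ 2) ⊗ (-5 ⊕ 3))) = -3

Expand innermost to outermost. Recall ⊕ takes the minimum of its arguments and ⊗ takes their sum. Working out the expression (((10 ⊕ 6) ⊕ (5 ⊗ -4)) ⊗ ((1 ⊕ 2) ⊗ (-5 ⊕ 3))) gives -3.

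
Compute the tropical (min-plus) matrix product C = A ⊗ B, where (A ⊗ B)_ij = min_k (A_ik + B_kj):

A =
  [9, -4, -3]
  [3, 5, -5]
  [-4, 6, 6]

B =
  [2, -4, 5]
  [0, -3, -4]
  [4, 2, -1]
A ⊗ B =
  [-4, -7, -8]
  [-1, -3, -6]
  [-2, -8, 1]

Apply the min-plus product entry-by-entry:
  C[0][0] = min over k of (A[0][0] + B[0][0] = 9 + 2 = 11, A[0][1] + B[1][0] = -4 + 0 = -4, A[0][2] + B[2][0] = -3 + 4 = 1) = -4 (attained at k = 1)
  C[0][1] = min over k of (A[0][0] + B[0][1] = 9 + -4 = 5, A[0][1] + B[1][1] = -4 + -3 = -7, A[0][2] + B[2][1] = -3 + 2 = -1) = -7 (attained at k = 1)
  C[0][2] = min over k of (A[0][0] + B[0][2] = 9 + 5 = 14, A[0][1] + B[1][2] = -4 + -4 = -8, A[0][2] + B[2][2] = -3 + -1 = -4) = -8 (attained at k = 1)
  C[1][0] = min over k of (A[1][0] + B[0][0] = 3 + 2 = 5, A[1][1] + B[1][0] = 5 + 0 = 5, A[1][2] + B[2][0] = -5 + 4 = -1) = -1 (attained at k = 2)
  C[1][1] = min over k of (A[1][0] + B[0][1] = 3 + -4 = -1, A[1][1] + B[1][1] = 5 + -3 = 2, A[1][2] + B[2][1] = -5 + 2 = -3) = -3 (attained at k = 2)
  C[1][2] = min over k of (A[1][0] + B[0][2] = 3 + 5 = 8, A[1][1] + B[1][2] = 5 + -4 = 1, A[1][2] + B[2][2] = -5 + -1 = -6) = -6 (attained at k = 2)
  C[2][0] = min over k of (A[2][0] + B[0][0] = -4 + 2 = -2, A[2][1] + B[1][0] = 6 + 0 = 6, A[2][2] + B[2][0] = 6 + 4 = 10) = -2 (attained at k = 0)
  C[2][1] = min over k of (A[2][0] + B[0][1] = -4 + -4 = -8, A[2][1] + B[1][1] = 6 + -3 = 3, A[2][2] + B[2][1] = 6 + 2 = 8) = -8 (attained at k = 0)
  C[2][2] = min over k of (A[2][0] + B[0][2] = -4 + 5 = 1, A[2][1] + B[1][2] = 6 + -4 = 2, A[2][2] + B[2][2] = 6 + -1 = 5) = 1 (attained at k = 0)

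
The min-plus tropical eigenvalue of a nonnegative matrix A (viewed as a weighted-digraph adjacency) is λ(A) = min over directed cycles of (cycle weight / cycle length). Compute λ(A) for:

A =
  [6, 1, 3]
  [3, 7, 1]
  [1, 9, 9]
λ(A) = 1

Enumerate directed cycles and compute their means (weight / length). Sample:
  cycle 0 → 0: weight = 6, length = 1, mean = 6/1 ≈ 6.000
  cycle 1 → 1: weight = 7, length = 1, mean = 7/1 ≈ 7.000
  cycle 2 → 2: weight = 9, length = 1, mean = 9/1 ≈ 9.000
  cycle 0 → 1 → 0: weight = 4, length = 2, mean = 4/2 ≈ 2.000
  cycle 0 → 2 → 0: weight = 4, length = 2, mean = 4/2 ≈ 2.000
  cycle 1 → 0 → 1: weight = 4, length = 2, mean = 4/2 ≈ 2.000
Minimum mean = 1.000, attained e.g. along the cycle 0 → 1 → 2 → 0 with weight 3 and length 3. So λ(A) = 3/3 = 1.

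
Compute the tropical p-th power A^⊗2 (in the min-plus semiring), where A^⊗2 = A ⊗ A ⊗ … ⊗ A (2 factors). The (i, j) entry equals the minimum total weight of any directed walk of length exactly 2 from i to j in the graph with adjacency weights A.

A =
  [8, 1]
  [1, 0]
A^⊗2 =
  [2, 1]
  [1, 0]

Each entry (A^⊗2)_ij equals the minimum over all length-2 walks i = v_0 → v_1 → … → v_2 = j of Σ_t A[v_t][v_{t+1}]. For example, for (i, j) = (0, 1) we minimise over 2 possible intermediate vertex sequences; the minimum is 1, attained along the walk 0 → 1 → 1.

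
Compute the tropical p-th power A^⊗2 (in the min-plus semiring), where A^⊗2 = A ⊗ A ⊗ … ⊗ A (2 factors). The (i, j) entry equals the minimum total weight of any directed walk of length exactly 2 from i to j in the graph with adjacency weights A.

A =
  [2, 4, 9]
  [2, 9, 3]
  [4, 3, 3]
A^⊗2 =
  [4, 6, 7]
  [4, 6, 6]
  [5, 6, 6]

Each entry (A^⊗2)_ij equals the minimum over all length-2 walks i = v_0 → v_1 → … → v_2 = j of Σ_t A[v_t][v_{t+1}]. For example, for (i, j) = (0, 2) we minimise over 3 possible intermediate vertex sequences; the minimum is 7, attained along the walk 0 → 1 → 2.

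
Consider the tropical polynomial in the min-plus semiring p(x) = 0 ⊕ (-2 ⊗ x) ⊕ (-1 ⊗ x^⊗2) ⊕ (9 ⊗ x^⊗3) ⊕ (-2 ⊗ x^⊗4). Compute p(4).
p(4) = 0

A tropical monomial a ⊗ x^⊗i evaluates to a + i · x. Evaluating each term at x = 4:
  Term 0 contributes 0 + 0 · 4 = 0
  Term 1 contributes -2 + 1 · 4 = 2
  Term 2 contributes -1 + 2 · 4 = 7
  Term 3 contributes 9 + 3 · 4 = 21
  Term 4 contributes -2 + 4 · 4 = 14
p(4) = ⊕ of these = min[0, 2, 7, 21, 14] = 0.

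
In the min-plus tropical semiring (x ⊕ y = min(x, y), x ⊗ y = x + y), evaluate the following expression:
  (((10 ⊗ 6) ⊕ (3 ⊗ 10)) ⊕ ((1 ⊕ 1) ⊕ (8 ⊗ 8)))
(((10 ⊗ 6) ⊕ (3 ⊗ 10)) ⊕ ((1 ⊕ 1) ⊕ (8 ⊗ 8))) = 1

Expand innermost to outermost. Recall ⊕ takes the minimum of its arguments and ⊗ takes their sum. Working out the expression (((10 ⊗ 6) ⊕ (3 ⊗ 10)) ⊕ ((1 ⊕ 1) ⊕ (8 ⊗ 8))) gives 1.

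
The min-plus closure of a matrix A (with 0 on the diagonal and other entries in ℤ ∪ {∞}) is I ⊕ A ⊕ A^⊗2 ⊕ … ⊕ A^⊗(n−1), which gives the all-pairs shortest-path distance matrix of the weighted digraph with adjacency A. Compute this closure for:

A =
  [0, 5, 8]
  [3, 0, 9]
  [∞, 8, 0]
Closure =
  [0, 5, 8]
  [3, 0, 9]
  [11, 8, 0]

This is the Floyd-Warshall all-pairs shortest-path computation. For each intermediate vertex k = 0, 1, …, 2, update dist[i][j] ← min(dist[i][j], dist[i][k] + dist[k][j]). The final matrix gives, for each (i, j), the minimum total weight of any directed path from i to j (possibly empty when i = j).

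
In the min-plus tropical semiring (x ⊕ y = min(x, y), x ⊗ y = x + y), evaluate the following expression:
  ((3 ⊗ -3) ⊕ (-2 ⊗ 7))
((3 ⊗ -3) ⊕ (-2 ⊗ 7)) = 0

Expand innermost to outermost. Recall ⊕ takes the minimum of its arguments and ⊗ takes their sum. Working out the expression ((3 ⊗ -3) ⊕ (-2 ⊗ 7)) gives 0.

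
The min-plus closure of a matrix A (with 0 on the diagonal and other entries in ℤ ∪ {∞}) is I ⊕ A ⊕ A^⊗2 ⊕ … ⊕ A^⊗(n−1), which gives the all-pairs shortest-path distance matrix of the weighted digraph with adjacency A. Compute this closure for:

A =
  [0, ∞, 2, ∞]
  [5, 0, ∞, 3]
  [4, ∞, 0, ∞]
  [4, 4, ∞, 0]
Closure =
  [0, ∞, 2, ∞]
  [5, 0, 7, 3]
  [4, ∞, 0, ∞]
  [4, 4, 6, 0]

This is the Floyd-Warshall all-pairs shortest-path computation. For each intermediate vertex k = 0, 1, …, 3, update dist[i][j] ← min(dist[i][j], dist[i][k] + dist[k][j]). The final matrix gives, for each (i, j), the minimum total weight of any directed path from i to j (possibly empty when i = j).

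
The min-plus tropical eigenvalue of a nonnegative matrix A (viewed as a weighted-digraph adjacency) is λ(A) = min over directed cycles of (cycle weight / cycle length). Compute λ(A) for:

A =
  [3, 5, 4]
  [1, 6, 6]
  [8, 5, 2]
λ(A) = 2

Enumerate directed cycles and compute their means (weight / length). Sample:
  cycle 0 → 0: weight = 3, length = 1, mean = 3/1 ≈ 3.000
  cycle 1 → 1: weight = 6, length = 1, mean = 6/1 ≈ 6.000
  cycle 2 → 2: weight = 2, length = 1, mean = 2/1 ≈ 2.000
  cycle 0 → 1 → 0: weight = 6, length = 2, mean = 6/2 ≈ 3.000
  cycle 0 → 2 → 0: weight = 12, length = 2, mean = 12/2 ≈ 6.000
  cycle 1 → 0 → 1: weight = 6, length = 2, mean = 6/2 ≈ 3.000
Minimum mean = 2.000, attained e.g. along the cycle 2 → 2 with weight 2 and length 1. So λ(A) = 2/1 = 2.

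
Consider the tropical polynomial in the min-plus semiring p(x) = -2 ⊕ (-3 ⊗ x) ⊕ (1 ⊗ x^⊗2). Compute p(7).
p(7) = -2

A tropical monomial a ⊗ x^⊗i evaluates to a + i · x. Evaluating each term at x = 7:
  Term 0 contributes -2 + 0 · 7 = -2
  Term 1 contributes -3 + 1 · 7 = 4
  Term 2 contributes 1 + 2 · 7 = 15
p(7) = ⊕ of these = min[-2, 4, 15] = -2.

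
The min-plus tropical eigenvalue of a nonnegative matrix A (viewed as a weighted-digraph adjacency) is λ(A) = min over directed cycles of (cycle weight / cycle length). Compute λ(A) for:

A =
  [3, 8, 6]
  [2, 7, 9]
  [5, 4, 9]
λ(A) = 3

Enumerate directed cycles and compute their means (weight / length). Sample:
  cycle 0 → 0: weight = 3, length = 1, mean = 3/1 ≈ 3.000
  cycle 1 → 1: weight = 7, length = 1, mean = 7/1 ≈ 7.000
  cycle 2 → 2: weight = 9, length = 1, mean = 9/1 ≈ 9.000
  cycle 0 → 1 → 0: weight = 10, length = 2, mean = 10/2 ≈ 5.000
  cycle 0 → 2 → 0: weight = 11, length = 2, mean = 11/2 ≈ 5.500
  cycle 1 → 0 → 1: weight = 10, length = 2, mean = 10/2 ≈ 5.000
Minimum mean = 3.000, attained e.g. along the cycle 0 → 0 with weight 3 and length 1. So λ(A) = 3/1 = 3.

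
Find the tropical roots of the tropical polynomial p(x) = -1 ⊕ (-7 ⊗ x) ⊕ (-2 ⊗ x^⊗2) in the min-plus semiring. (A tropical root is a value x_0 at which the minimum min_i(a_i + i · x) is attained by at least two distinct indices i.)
Roots: {-5, 6}

Each tropical root is a break point of the lower envelope of the lines y = a_i + i · x (there are 3 lines, with slopes 0, 1, ..., 2). Only the lines that attain the minimum somewhere contribute to roots; other lines are dominated. Here the surviving (envelope) indices are i = 2, i = 1, i = 0.
Intersections between consecutive envelope lines give the roots: for adjacent envelope indices i < j the intersection is x = (a_i − a_j) / (j − i). Reading off the sorted break points: {-5, 6}.
Verification: at each break x_0, at least two indices attain the minimum of min_i(a_i + i · x_0).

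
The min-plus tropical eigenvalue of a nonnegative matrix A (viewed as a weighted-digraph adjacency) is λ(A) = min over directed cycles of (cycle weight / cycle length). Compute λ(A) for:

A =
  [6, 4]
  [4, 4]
λ(A) = 4

Enumerate directed cycles and compute their means (weight / length). Sample:
  cycle 0 → 0: weight = 6, length = 1, mean = 6/1 ≈ 6.000
  cycle 1 → 1: weight = 4, length = 1, mean = 4/1 ≈ 4.000
  cycle 0 → 1 → 0: weight = 8, length = 2, mean = 8/2 ≈ 4.000
  cycle 1 → 0 → 1: weight = 8, length = 2, mean = 8/2 ≈ 4.000
Minimum mean = 4.000, attained e.g. along the cycle 1 → 1 with weight 4 and length 1. So λ(A) = 4/1 = 4.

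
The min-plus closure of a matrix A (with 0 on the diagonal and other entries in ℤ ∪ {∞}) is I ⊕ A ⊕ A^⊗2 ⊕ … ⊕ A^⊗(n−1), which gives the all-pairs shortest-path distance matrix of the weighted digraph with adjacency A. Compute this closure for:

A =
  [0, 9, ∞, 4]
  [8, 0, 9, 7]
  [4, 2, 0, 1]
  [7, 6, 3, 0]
Closure =
  [0, 9, 7, 4]
  [8, 0, 9, 7]
  [4, 2, 0, 1]
  [7, 5, 3, 0]

This is the Floyd-Warshall all-pairs shortest-path computation. For each intermediate vertex k = 0, 1, …, 3, update dist[i][j] ← min(dist[i][j], dist[i][k] + dist[k][j]). The final matrix gives, for each (i, j), the minimum total weight of any directed path from i to j (possibly empty when i = j).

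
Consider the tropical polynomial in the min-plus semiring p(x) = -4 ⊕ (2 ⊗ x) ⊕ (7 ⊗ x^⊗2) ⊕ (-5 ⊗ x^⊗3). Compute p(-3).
p(-3) = -14

A tropical monomial a ⊗ x^⊗i evaluates to a + i · x. Evaluating each term at x = -3:
  Term 0 contributes -4 + 0 · -3 = -4
  Term 1 contributes 2 + 1 · -3 = -1
  Term 2 contributes 7 + 2 · -3 = 1
  Term 3 contributes -5 + 3 · -3 = -14
p(-3) = ⊕ of these = min[-4, -1, 1, -14] = -14.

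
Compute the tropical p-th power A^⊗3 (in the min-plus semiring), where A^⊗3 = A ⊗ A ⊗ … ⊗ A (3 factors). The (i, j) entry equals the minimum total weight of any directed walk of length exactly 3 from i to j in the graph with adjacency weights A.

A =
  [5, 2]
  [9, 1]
A^⊗3 =
  [12, 4]
  [11, 3]

Each entry (A^⊗3)_ij equals the minimum over all length-3 walks i = v_0 → v_1 → … → v_3 = j of Σ_t A[v_t][v_{t+1}]. For example, for (i, j) = (0, 1) we minimise over 4 possible intermediate vertex sequences; the minimum is 4, attained along the walk 0 → 1 → 1 → 1.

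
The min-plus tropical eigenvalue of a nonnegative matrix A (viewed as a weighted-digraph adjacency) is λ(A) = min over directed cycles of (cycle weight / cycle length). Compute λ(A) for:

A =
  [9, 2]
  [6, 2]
λ(A) = 2

Enumerate directed cycles and compute their means (weight / length). Sample:
  cycle 0 → 0: weight = 9, length = 1, mean = 9/1 ≈ 9.000
  cycle 1 → 1: weight = 2, length = 1, mean = 2/1 ≈ 2.000
  cycle 0 → 1 → 0: weight = 8, length = 2, mean = 8/2 ≈ 4.000
  cycle 1 → 0 → 1: weight = 8, length = 2, mean = 8/2 ≈ 4.000
Minimum mean = 2.000, attained e.g. along the cycle 1 → 1 with weight 2 and length 1. So λ(A) = 2/1 = 2.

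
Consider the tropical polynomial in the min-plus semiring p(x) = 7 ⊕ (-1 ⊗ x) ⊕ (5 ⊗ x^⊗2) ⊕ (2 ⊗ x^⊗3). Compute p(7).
p(7) = 6

A tropical monomial a ⊗ x^⊗i evaluates to a + i · x. Evaluating each term at x = 7:
  Term 0 contributes 7 + 0 · 7 = 7
  Term 1 contributes -1 + 1 · 7 = 6
  Term 2 contributes 5 + 2 · 7 = 19
  Term 3 contributes 2 + 3 · 7 = 23
p(7) = ⊕ of these = min[7, 6, 19, 23] = 6.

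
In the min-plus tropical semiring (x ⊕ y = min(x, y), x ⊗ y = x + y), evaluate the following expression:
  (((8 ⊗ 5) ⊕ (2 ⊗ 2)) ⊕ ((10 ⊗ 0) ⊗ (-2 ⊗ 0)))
(((8 ⊗ 5) ⊕ (2 ⊗ 2)) ⊕ ((10 ⊗ 0) ⊗ (-2 ⊗ 0))) = 4

Expand innermost to outermost. Recall ⊕ takes the minimum of its arguments and ⊗ takes their sum. Working out the expression (((8 ⊗ 5) ⊕ (2 ⊗ 2)) ⊕ ((10 ⊗ 0) ⊗ (-2 ⊗ 0))) gives 4.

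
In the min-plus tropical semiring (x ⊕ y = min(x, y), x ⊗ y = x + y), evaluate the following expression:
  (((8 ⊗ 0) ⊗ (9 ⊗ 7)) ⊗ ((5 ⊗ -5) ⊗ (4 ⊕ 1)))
(((8 ⊗ 0) ⊗ (9 ⊗ 7)) ⊗ ((5 ⊗ -5) ⊗ (4 ⊕ 1))) = 25

Expand innermost to outermost. Recall ⊕ takes the minimum of its arguments and ⊗ takes their sum. Working out the expression (((8 ⊗ 0) ⊗ (9 ⊗ 7)) ⊗ ((5 ⊗ -5) ⊗ (4 ⊕ 1))) gives 25.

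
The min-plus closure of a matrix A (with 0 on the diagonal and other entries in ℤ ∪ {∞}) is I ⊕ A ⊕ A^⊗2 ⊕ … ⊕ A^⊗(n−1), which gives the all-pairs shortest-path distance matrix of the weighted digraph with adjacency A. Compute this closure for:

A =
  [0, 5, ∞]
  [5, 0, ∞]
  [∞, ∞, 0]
Closure =
  [0, 5, ∞]
  [5, 0, ∞]
  [∞, ∞, 0]

This is the Floyd-Warshall all-pairs shortest-path computation. For each intermediate vertex k = 0, 1, …, 2, update dist[i][j] ← min(dist[i][j], dist[i][k] + dist[k][j]). The final matrix gives, for each (i, j), the minimum total weight of any directed path from i to j (possibly empty when i = j).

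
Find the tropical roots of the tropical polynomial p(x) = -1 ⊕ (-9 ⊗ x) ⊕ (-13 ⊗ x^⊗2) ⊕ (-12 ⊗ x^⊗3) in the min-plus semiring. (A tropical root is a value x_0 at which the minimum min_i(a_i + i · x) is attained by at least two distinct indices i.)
Roots: {-1, 4, 8}

Each tropical root is a break point of the lower envelope of the lines y = a_i + i · x (there are 4 lines, with slopes 0, 1, ..., 3). Only the lines that attain the minimum somewhere contribute to roots; other lines are dominated. Here the surviving (envelope) indices are i = 3, i = 2, i = 1, i = 0.
Intersections between consecutive envelope lines give the roots: for adjacent envelope indices i < j the intersection is x = (a_i − a_j) / (j − i). Reading off the sorted break points: {-1, 4, 8}.
Verification: at each break x_0, at least two indices attain the minimum of min_i(a_i + i · x_0).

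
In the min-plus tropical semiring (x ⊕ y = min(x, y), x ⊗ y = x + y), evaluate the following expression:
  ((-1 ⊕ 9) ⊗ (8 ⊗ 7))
((-1 ⊕ 9) ⊗ (8 ⊗ 7)) = 14

Expand innermost to outermost. Recall ⊕ takes the minimum of its arguments and ⊗ takes their sum. Working out the expression ((-1 ⊕ 9) ⊗ (8 ⊗ 7)) gives 14.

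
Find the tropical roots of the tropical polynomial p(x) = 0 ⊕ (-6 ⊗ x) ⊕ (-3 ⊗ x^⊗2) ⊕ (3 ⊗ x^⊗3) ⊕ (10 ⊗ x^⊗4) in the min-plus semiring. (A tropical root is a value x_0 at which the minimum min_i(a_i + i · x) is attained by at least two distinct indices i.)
Roots: {-7, -6, -3, 6}

Each tropical root is a break point of the lower envelope of the lines y = a_i + i · x (there are 5 lines, with slopes 0, 1, ..., 4). Only the lines that attain the minimum somewhere contribute to roots; other lines are dominated. Here the surviving (envelope) indices are i = 4, i = 3, i = 2, i = 1, i = 0.
Intersections between consecutive envelope lines give the roots: for adjacent envelope indices i < j the intersection is x = (a_i − a_j) / (j − i). Reading off the sorted break points: {-7, -6, -3, 6}.
Verification: at each break x_0, at least two indices attain the minimum of min_i(a_i + i · x_0).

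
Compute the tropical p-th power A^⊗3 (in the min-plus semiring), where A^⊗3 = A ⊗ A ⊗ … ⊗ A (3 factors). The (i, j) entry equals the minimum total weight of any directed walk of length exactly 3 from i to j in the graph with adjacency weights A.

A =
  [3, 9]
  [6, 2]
A^⊗3 =
  [9, 13]
  [10, 6]

Each entry (A^⊗3)_ij equals the minimum over all length-3 walks i = v_0 → v_1 → … → v_3 = j of Σ_t A[v_t][v_{t+1}]. For example, for (i, j) = (0, 1) we minimise over 4 possible intermediate vertex sequences; the minimum is 13, attained along the walk 0 → 1 → 1 → 1.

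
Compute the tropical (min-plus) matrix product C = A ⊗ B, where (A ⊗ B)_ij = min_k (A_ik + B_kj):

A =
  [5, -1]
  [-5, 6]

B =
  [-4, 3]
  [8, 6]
A ⊗ B =
  [1, 5]
  [-9, -2]

Apply the min-plus product entry-by-entry:
  C[0][0] = min over k of (A[0][0] + B[0][0] = 5 + -4 = 1, A[0][1] + B[1][0] = -1 + 8 = 7) = 1 (attained at k = 0)
  C[0][1] = min over k of (A[0][0] + B[0][1] = 5 + 3 = 8, A[0][1] + B[1][1] = -1 + 6 = 5) = 5 (attained at k = 1)
  C[1][0] = min over k of (A[1][0] + B[0][0] = -5 + -4 = -9, A[1][1] + B[1][0] = 6 + 8 = 14) = -9 (attained at k = 0)
  C[1][1] = min over k of (A[1][0] + B[0][1] = -5 + 3 = -2, A[1][1] + B[1][1] = 6 + 6 = 12) = -2 (attained at k = 0)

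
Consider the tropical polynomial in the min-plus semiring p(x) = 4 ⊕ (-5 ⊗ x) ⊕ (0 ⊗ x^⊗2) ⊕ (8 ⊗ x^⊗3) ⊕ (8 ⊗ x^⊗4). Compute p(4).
p(4) = -1

A tropical monomial a ⊗ x^⊗i evaluates to a + i · x. Evaluating each term at x = 4:
  Term 0 contributes 4 + 0 · 4 = 4
  Term 1 contributes -5 + 1 · 4 = -1
  Term 2 contributes 0 + 2 · 4 = 8
  Term 3 contributes 8 + 3 · 4 = 20
  Term 4 contributes 8 + 4 · 4 = 24
p(4) = ⊕ of these = min[4, -1, 8, 20, 24] = -1.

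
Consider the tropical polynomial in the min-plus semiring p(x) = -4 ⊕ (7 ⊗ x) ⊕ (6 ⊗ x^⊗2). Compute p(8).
p(8) = -4

A tropical monomial a ⊗ x^⊗i evaluates to a + i · x. Evaluating each term at x = 8:
  Term 0 contributes -4 + 0 · 8 = -4
  Term 1 contributes 7 + 1 · 8 = 15
  Term 2 contributes 6 + 2 · 8 = 22
p(8) = ⊕ of these = min[-4, 15, 22] = -4.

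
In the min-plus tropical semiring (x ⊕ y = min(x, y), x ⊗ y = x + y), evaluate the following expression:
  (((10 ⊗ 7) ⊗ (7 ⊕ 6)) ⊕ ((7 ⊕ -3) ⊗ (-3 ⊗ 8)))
(((10 ⊗ 7) ⊗ (7 ⊕ 6)) ⊕ ((7 ⊕ -3) ⊗ (-3 ⊗ 8))) = 2

Expand innermost to outermost. Recall ⊕ takes the minimum of its arguments and ⊗ takes their sum. Working out the expression (((10 ⊗ 7) ⊗ (7 ⊕ 6)) ⊕ ((7 ⊕ -3) ⊗ (-3 ⊗ 8))) gives 2.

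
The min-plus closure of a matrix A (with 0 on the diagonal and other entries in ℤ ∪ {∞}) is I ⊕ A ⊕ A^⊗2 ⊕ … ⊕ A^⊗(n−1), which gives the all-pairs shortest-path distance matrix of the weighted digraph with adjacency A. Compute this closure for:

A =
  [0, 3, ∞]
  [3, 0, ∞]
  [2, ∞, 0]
Closure =
  [0, 3, ∞]
  [3, 0, ∞]
  [2, 5, 0]

This is the Floyd-Warshall all-pairs shortest-path computation. For each intermediate vertex k = 0, 1, …, 2, update dist[i][j] ← min(dist[i][j], dist[i][k] + dist[k][j]). The final matrix gives, for each (i, j), the minimum total weight of any directed path from i to j (possibly empty when i = j).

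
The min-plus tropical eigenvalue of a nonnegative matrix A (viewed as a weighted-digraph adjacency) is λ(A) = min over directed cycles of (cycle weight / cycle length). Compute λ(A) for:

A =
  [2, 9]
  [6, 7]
λ(A) = 2

Enumerate directed cycles and compute their means (weight / length). Sample:
  cycle 0 → 0: weight = 2, length = 1, mean = 2/1 ≈ 2.000
  cycle 1 → 1: weight = 7, length = 1, mean = 7/1 ≈ 7.000
  cycle 0 → 1 → 0: weight = 15, length = 2, mean = 15/2 ≈ 7.500
  cycle 1 → 0 → 1: weight = 15, length = 2, mean = 15/2 ≈ 7.500
Minimum mean = 2.000, attained e.g. along the cycle 0 → 0 with weight 2 and length 1. So λ(A) = 2/1 = 2.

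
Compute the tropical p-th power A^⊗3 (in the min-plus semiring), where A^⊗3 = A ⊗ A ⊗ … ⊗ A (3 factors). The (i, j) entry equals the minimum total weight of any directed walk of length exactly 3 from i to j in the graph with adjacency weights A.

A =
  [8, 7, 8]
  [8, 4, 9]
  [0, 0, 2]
A^⊗3 =
  [10, 10, 12]
  [11, 11, 13]
  [4, 4, 6]

Each entry (A^⊗3)_ij equals the minimum over all length-3 walks i = v_0 → v_1 → … → v_3 = j of Σ_t A[v_t][v_{t+1}]. For example, for (i, j) = (0, 2) we minimise over 9 possible intermediate vertex sequences; the minimum is 12, attained along the walk 0 → 2 → 2 → 2.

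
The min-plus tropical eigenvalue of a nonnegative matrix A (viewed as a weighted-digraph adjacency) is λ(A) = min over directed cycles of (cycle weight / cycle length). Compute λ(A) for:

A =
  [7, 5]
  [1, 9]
λ(A) = 3

Enumerate directed cycles and compute their means (weight / length). Sample:
  cycle 0 → 0: weight = 7, length = 1, mean = 7/1 ≈ 7.000
  cycle 1 → 1: weight = 9, length = 1, mean = 9/1 ≈ 9.000
  cycle 0 → 1 → 0: weight = 6, length = 2, mean = 6/2 ≈ 3.000
  cycle 1 → 0 → 1: weight = 6, length = 2, mean = 6/2 ≈ 3.000
Minimum mean = 3.000, attained e.g. along the cycle 0 → 1 → 0 with weight 6 and length 2. So λ(A) = 6/2 = 3.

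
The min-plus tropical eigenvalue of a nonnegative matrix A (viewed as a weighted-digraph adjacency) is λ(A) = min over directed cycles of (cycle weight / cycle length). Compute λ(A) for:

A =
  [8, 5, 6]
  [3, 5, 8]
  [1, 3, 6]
λ(A) = 7/2

Enumerate directed cycles and compute their means (weight / length). Sample:
  cycle 0 → 0: weight = 8, length = 1, mean = 8/1 ≈ 8.000
  cycle 1 → 1: weight = 5, length = 1, mean = 5/1 ≈ 5.000
  cycle 2 → 2: weight = 6, length = 1, mean = 6/1 ≈ 6.000
  cycle 0 → 1 → 0: weight = 8, length = 2, mean = 8/2 ≈ 4.000
  cycle 0 → 2 → 0: weight = 7, length = 2, mean = 7/2 ≈ 3.500
  cycle 1 → 0 → 1: weight = 8, length = 2, mean = 8/2 ≈ 4.000
Minimum mean = 3.500, attained e.g. along the cycle 0 → 2 → 0 with weight 7 and length 2. So λ(A) = 7/2 = 7/2.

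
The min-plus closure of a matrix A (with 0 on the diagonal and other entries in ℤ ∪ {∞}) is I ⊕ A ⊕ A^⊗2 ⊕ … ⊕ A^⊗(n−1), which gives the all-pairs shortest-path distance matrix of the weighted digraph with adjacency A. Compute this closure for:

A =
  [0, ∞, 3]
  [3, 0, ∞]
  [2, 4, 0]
Closure =
  [0, 7, 3]
  [3, 0, 6]
  [2, 4, 0]

This is the Floyd-Warshall all-pairs shortest-path computation. For each intermediate vertex k = 0, 1, …, 2, update dist[i][j] ← min(dist[i][j], dist[i][k] + dist[k][j]). The final matrix gives, for each (i, j), the minimum total weight of any directed path from i to j (possibly empty when i = j).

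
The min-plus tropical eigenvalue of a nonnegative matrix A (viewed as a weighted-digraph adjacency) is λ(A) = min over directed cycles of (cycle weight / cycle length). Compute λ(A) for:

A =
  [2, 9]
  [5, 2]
λ(A) = 2

Enumerate directed cycles and compute their means (weight / length). Sample:
  cycle 0 → 0: weight = 2, length = 1, mean = 2/1 ≈ 2.000
  cycle 1 → 1: weight = 2, length = 1, mean = 2/1 ≈ 2.000
  cycle 0 → 1 → 0: weight = 14, length = 2, mean = 14/2 ≈ 7.000
  cycle 1 → 0 → 1: weight = 14, length = 2, mean = 14/2 ≈ 7.000
Minimum mean = 2.000, attained e.g. along the cycle 0 → 0 with weight 2 and length 1. So λ(A) = 2/1 = 2.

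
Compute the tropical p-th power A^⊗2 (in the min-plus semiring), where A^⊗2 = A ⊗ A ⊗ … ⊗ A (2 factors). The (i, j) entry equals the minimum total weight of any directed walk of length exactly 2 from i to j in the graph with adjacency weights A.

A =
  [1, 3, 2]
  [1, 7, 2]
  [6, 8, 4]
A^⊗2 =
  [2, 4, 3]
  [2, 4, 3]
  [7, 9, 8]

Each entry (A^⊗2)_ij equals the minimum over all length-2 walks i = v_0 → v_1 → … → v_2 = j of Σ_t A[v_t][v_{t+1}]. For example, for (i, j) = (0, 2) we minimise over 3 possible intermediate vertex sequences; the minimum is 3, attained along the walk 0 → 0 → 2.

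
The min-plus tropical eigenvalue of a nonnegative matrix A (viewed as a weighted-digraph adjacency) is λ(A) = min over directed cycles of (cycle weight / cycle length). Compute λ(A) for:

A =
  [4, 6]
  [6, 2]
λ(A) = 2

Enumerate directed cycles and compute their means (weight / length). Sample:
  cycle 0 → 0: weight = 4, length = 1, mean = 4/1 ≈ 4.000
  cycle 1 → 1: weight = 2, length = 1, mean = 2/1 ≈ 2.000
  cycle 0 → 1 → 0: weight = 12, length = 2, mean = 12/2 ≈ 6.000
  cycle 1 → 0 → 1: weight = 12, length = 2, mean = 12/2 ≈ 6.000
Minimum mean = 2.000, attained e.g. along the cycle 1 → 1 with weight 2 and length 1. So λ(A) = 2/1 = 2.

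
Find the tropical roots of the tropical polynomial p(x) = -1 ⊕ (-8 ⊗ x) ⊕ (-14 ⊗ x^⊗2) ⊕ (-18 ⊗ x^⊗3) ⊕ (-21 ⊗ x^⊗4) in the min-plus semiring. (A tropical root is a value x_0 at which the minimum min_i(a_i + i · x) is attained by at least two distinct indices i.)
Roots: {3, 4, 6, 7}

Each tropical root is a break point of the lower envelope of the lines y = a_i + i · x (there are 5 lines, with slopes 0, 1, ..., 4). Only the lines that attain the minimum somewhere contribute to roots; other lines are dominated. Here the surviving (envelope) indices are i = 4, i = 3, i = 2, i = 1, i = 0.
Intersections between consecutive envelope lines give the roots: for adjacent envelope indices i < j the intersection is x = (a_i − a_j) / (j − i). Reading off the sorted break points: {3, 4, 6, 7}.
Verification: at each break x_0, at least two indices attain the minimum of min_i(a_i + i · x_0).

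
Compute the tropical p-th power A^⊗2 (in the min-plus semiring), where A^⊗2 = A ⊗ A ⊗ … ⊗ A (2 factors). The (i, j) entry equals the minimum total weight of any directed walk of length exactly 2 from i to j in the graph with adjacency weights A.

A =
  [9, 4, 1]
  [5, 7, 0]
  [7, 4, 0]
A^⊗2 =
  [8, 5, 1]
  [7, 4, 0]
  [7, 4, 0]

Each entry (A^⊗2)_ij equals the minimum over all length-2 walks i = v_0 → v_1 → … → v_2 = j of Σ_t A[v_t][v_{t+1}]. For example, for (i, j) = (0, 2) we minimise over 3 possible intermediate vertex sequences; the minimum is 1, attained along the walk 0 → 2 → 2.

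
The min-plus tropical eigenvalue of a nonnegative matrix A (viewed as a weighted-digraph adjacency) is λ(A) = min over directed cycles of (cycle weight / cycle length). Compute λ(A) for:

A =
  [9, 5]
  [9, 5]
λ(A) = 5

Enumerate directed cycles and compute their means (weight / length). Sample:
  cycle 0 → 0: weight = 9, length = 1, mean = 9/1 ≈ 9.000
  cycle 1 → 1: weight = 5, length = 1, mean = 5/1 ≈ 5.000
  cycle 0 → 1 → 0: weight = 14, length = 2, mean = 14/2 ≈ 7.000
  cycle 1 → 0 → 1: weight = 14, length = 2, mean = 14/2 ≈ 7.000
Minimum mean = 5.000, attained e.g. along the cycle 1 → 1 with weight 5 and length 1. So λ(A) = 5/1 = 5.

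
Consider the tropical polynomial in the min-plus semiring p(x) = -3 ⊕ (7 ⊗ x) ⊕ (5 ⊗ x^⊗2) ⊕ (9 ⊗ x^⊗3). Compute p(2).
p(2) = -3

A tropical monomial a ⊗ x^⊗i evaluates to a + i · x. Evaluating each term at x = 2:
  Term 0 contributes -3 + 0 · 2 = -3
  Term 1 contributes 7 + 1 · 2 = 9
  Term 2 contributes 5 + 2 · 2 = 9
  Term 3 contributes 9 + 3 · 2 = 15
p(2) = ⊕ of these = min[-3, 9, 9, 15] = -3.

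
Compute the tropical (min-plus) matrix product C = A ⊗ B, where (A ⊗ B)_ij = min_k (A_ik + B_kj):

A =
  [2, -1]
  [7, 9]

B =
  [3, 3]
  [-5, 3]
A ⊗ B =
  [-6, 2]
  [4, 10]

Apply the min-plus product entry-by-entry:
  C[0][0] = min over k of (A[0][0] + B[0][0] = 2 + 3 = 5, A[0][1] + B[1][0] = -1 + -5 = -6) = -6 (attained at k = 1)
  C[0][1] = min over k of (A[0][0] + B[0][1] = 2 + 3 = 5, A[0][1] + B[1][1] = -1 + 3 = 2) = 2 (attained at k = 1)
  C[1][0] = min over k of (A[1][0] + B[0][0] = 7 + 3 = 10, A[1][1] + B[1][0] = 9 + -5 = 4) = 4 (attained at k = 1)
  C[1][1] = min over k of (A[1][0] + B[0][1] = 7 + 3 = 10, A[1][1] + B[1][1] = 9 + 3 = 12) = 10 (attained at k = 0)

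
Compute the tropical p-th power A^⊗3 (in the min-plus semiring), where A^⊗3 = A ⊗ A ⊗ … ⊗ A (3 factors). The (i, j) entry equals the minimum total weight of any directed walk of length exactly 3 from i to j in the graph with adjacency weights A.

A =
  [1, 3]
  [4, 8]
A^⊗3 =
  [3, 5]
  [6, 8]

Each entry (A^⊗3)_ij equals the minimum over all length-3 walks i = v_0 → v_1 → … → v_3 = j of Σ_t A[v_t][v_{t+1}]. For example, for (i, j) = (0, 1) we minimise over 4 possible intermediate vertex sequences; the minimum is 5, attained along the walk 0 → 0 → 0 → 1.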